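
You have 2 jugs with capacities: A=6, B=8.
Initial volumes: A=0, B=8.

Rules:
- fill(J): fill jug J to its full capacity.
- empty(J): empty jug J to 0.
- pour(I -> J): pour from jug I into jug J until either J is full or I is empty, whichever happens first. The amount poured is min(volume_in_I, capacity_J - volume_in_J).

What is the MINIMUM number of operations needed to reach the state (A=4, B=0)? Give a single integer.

Answer: 6

Derivation:
BFS from (A=0, B=8). One shortest path:
  1. fill(A) -> (A=6 B=8)
  2. empty(B) -> (A=6 B=0)
  3. pour(A -> B) -> (A=0 B=6)
  4. fill(A) -> (A=6 B=6)
  5. pour(A -> B) -> (A=4 B=8)
  6. empty(B) -> (A=4 B=0)
Reached target in 6 moves.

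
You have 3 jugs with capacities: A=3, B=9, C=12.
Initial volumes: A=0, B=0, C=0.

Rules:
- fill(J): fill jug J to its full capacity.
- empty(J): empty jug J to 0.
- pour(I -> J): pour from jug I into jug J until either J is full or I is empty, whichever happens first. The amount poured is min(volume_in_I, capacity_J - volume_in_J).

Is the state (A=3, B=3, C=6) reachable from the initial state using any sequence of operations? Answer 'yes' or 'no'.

Answer: yes

Derivation:
BFS from (A=0, B=0, C=0):
  1. fill(C) -> (A=0 B=0 C=12)
  2. pour(C -> A) -> (A=3 B=0 C=9)
  3. pour(A -> B) -> (A=0 B=3 C=9)
  4. pour(C -> A) -> (A=3 B=3 C=6)
Target reached → yes.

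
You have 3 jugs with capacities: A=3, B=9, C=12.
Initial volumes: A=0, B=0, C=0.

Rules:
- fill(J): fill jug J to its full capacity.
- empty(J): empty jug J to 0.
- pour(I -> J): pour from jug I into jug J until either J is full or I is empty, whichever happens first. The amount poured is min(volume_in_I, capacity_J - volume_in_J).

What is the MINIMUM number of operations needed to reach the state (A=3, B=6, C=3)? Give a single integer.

BFS from (A=0, B=0, C=0). One shortest path:
  1. fill(C) -> (A=0 B=0 C=12)
  2. pour(C -> B) -> (A=0 B=9 C=3)
  3. pour(B -> A) -> (A=3 B=6 C=3)
Reached target in 3 moves.

Answer: 3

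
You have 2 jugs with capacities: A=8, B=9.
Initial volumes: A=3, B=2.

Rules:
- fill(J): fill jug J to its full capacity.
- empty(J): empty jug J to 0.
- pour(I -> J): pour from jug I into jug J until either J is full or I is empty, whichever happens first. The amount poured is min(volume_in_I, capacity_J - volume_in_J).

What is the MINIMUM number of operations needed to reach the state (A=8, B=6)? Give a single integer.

Answer: 3

Derivation:
BFS from (A=3, B=2). One shortest path:
  1. pour(B -> A) -> (A=5 B=0)
  2. fill(B) -> (A=5 B=9)
  3. pour(B -> A) -> (A=8 B=6)
Reached target in 3 moves.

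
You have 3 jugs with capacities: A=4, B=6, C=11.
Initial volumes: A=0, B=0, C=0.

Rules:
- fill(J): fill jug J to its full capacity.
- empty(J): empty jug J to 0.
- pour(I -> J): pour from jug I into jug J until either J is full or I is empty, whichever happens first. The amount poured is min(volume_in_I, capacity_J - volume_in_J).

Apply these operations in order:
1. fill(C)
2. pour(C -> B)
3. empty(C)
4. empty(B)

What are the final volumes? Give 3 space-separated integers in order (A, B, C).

Answer: 0 0 0

Derivation:
Step 1: fill(C) -> (A=0 B=0 C=11)
Step 2: pour(C -> B) -> (A=0 B=6 C=5)
Step 3: empty(C) -> (A=0 B=6 C=0)
Step 4: empty(B) -> (A=0 B=0 C=0)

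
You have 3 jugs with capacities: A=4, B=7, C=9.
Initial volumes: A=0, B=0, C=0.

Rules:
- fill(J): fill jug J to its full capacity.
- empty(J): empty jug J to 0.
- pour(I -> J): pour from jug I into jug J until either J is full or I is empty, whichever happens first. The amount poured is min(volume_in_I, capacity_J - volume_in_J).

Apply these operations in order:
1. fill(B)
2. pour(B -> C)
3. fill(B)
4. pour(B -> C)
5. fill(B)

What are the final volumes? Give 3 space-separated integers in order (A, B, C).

Step 1: fill(B) -> (A=0 B=7 C=0)
Step 2: pour(B -> C) -> (A=0 B=0 C=7)
Step 3: fill(B) -> (A=0 B=7 C=7)
Step 4: pour(B -> C) -> (A=0 B=5 C=9)
Step 5: fill(B) -> (A=0 B=7 C=9)

Answer: 0 7 9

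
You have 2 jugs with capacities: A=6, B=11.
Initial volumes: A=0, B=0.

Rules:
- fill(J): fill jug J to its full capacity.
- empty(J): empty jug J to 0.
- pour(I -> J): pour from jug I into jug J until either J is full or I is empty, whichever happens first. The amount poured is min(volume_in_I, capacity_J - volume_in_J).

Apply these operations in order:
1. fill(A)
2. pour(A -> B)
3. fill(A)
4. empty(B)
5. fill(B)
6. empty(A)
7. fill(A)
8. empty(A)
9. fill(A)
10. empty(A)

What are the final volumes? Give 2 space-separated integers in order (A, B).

Step 1: fill(A) -> (A=6 B=0)
Step 2: pour(A -> B) -> (A=0 B=6)
Step 3: fill(A) -> (A=6 B=6)
Step 4: empty(B) -> (A=6 B=0)
Step 5: fill(B) -> (A=6 B=11)
Step 6: empty(A) -> (A=0 B=11)
Step 7: fill(A) -> (A=6 B=11)
Step 8: empty(A) -> (A=0 B=11)
Step 9: fill(A) -> (A=6 B=11)
Step 10: empty(A) -> (A=0 B=11)

Answer: 0 11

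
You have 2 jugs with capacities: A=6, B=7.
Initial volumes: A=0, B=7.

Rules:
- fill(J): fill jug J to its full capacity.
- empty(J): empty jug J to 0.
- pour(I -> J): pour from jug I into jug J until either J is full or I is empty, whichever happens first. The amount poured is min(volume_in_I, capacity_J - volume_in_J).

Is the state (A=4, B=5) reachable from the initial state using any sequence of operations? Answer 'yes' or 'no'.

Answer: no

Derivation:
BFS explored all 26 reachable states.
Reachable set includes: (0,0), (0,1), (0,2), (0,3), (0,4), (0,5), (0,6), (0,7), (1,0), (1,7), (2,0), (2,7) ...
Target (A=4, B=5) not in reachable set → no.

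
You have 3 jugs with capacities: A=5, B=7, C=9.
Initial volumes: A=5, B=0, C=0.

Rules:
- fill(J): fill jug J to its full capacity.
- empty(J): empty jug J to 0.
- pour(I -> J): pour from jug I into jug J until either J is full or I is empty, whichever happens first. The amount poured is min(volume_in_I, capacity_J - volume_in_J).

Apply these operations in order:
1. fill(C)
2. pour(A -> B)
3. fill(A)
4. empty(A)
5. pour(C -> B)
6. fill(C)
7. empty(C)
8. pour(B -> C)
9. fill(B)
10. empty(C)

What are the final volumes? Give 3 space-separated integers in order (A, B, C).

Step 1: fill(C) -> (A=5 B=0 C=9)
Step 2: pour(A -> B) -> (A=0 B=5 C=9)
Step 3: fill(A) -> (A=5 B=5 C=9)
Step 4: empty(A) -> (A=0 B=5 C=9)
Step 5: pour(C -> B) -> (A=0 B=7 C=7)
Step 6: fill(C) -> (A=0 B=7 C=9)
Step 7: empty(C) -> (A=0 B=7 C=0)
Step 8: pour(B -> C) -> (A=0 B=0 C=7)
Step 9: fill(B) -> (A=0 B=7 C=7)
Step 10: empty(C) -> (A=0 B=7 C=0)

Answer: 0 7 0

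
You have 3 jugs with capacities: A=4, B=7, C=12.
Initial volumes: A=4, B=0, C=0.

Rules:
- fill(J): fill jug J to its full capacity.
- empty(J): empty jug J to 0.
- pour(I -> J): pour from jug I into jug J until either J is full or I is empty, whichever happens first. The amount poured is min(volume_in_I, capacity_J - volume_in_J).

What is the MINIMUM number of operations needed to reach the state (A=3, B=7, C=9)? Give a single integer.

BFS from (A=4, B=0, C=0). One shortest path:
  1. empty(A) -> (A=0 B=0 C=0)
  2. fill(C) -> (A=0 B=0 C=12)
  3. pour(C -> B) -> (A=0 B=7 C=5)
  4. pour(B -> A) -> (A=4 B=3 C=5)
  5. pour(A -> C) -> (A=0 B=3 C=9)
  6. pour(B -> A) -> (A=3 B=0 C=9)
  7. fill(B) -> (A=3 B=7 C=9)
Reached target in 7 moves.

Answer: 7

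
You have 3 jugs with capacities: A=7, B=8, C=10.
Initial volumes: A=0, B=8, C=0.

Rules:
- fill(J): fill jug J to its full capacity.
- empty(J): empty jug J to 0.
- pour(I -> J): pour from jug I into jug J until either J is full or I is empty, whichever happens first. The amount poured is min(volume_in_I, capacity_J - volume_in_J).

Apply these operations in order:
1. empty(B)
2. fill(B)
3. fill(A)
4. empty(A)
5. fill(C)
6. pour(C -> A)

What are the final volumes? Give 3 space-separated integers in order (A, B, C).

Step 1: empty(B) -> (A=0 B=0 C=0)
Step 2: fill(B) -> (A=0 B=8 C=0)
Step 3: fill(A) -> (A=7 B=8 C=0)
Step 4: empty(A) -> (A=0 B=8 C=0)
Step 5: fill(C) -> (A=0 B=8 C=10)
Step 6: pour(C -> A) -> (A=7 B=8 C=3)

Answer: 7 8 3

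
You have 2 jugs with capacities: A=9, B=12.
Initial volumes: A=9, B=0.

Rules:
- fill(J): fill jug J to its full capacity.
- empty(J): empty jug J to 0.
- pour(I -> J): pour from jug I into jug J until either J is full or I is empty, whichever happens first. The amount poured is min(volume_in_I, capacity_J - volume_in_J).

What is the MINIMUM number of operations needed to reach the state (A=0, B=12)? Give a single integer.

BFS from (A=9, B=0). One shortest path:
  1. empty(A) -> (A=0 B=0)
  2. fill(B) -> (A=0 B=12)
Reached target in 2 moves.

Answer: 2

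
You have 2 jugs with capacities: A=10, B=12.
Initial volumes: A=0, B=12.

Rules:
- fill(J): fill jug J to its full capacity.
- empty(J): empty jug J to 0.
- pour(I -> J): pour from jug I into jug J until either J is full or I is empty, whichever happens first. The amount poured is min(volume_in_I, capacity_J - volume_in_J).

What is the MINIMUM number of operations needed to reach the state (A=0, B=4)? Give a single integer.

Answer: 6

Derivation:
BFS from (A=0, B=12). One shortest path:
  1. pour(B -> A) -> (A=10 B=2)
  2. empty(A) -> (A=0 B=2)
  3. pour(B -> A) -> (A=2 B=0)
  4. fill(B) -> (A=2 B=12)
  5. pour(B -> A) -> (A=10 B=4)
  6. empty(A) -> (A=0 B=4)
Reached target in 6 moves.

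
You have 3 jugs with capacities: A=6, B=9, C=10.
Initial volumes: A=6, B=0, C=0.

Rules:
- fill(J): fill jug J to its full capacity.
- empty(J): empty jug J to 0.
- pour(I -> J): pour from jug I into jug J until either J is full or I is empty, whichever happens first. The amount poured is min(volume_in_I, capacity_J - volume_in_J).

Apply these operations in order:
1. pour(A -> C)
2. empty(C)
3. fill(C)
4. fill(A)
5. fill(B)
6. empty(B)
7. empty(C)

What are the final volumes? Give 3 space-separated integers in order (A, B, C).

Step 1: pour(A -> C) -> (A=0 B=0 C=6)
Step 2: empty(C) -> (A=0 B=0 C=0)
Step 3: fill(C) -> (A=0 B=0 C=10)
Step 4: fill(A) -> (A=6 B=0 C=10)
Step 5: fill(B) -> (A=6 B=9 C=10)
Step 6: empty(B) -> (A=6 B=0 C=10)
Step 7: empty(C) -> (A=6 B=0 C=0)

Answer: 6 0 0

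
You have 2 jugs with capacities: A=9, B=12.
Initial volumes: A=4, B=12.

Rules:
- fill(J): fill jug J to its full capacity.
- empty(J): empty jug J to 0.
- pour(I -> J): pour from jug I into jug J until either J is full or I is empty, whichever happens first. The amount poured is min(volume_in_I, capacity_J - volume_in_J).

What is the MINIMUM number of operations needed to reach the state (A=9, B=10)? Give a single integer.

Answer: 5

Derivation:
BFS from (A=4, B=12). One shortest path:
  1. pour(B -> A) -> (A=9 B=7)
  2. empty(A) -> (A=0 B=7)
  3. pour(B -> A) -> (A=7 B=0)
  4. fill(B) -> (A=7 B=12)
  5. pour(B -> A) -> (A=9 B=10)
Reached target in 5 moves.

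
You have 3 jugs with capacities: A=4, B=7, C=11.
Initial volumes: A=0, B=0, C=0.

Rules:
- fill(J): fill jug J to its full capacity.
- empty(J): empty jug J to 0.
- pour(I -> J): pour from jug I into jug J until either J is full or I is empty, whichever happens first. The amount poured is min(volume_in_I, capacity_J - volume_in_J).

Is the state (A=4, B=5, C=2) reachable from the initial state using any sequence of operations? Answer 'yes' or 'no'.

BFS from (A=0, B=0, C=0):
  1. fill(C) -> (A=0 B=0 C=11)
  2. pour(C -> A) -> (A=4 B=0 C=7)
  3. pour(A -> B) -> (A=0 B=4 C=7)
  4. pour(C -> A) -> (A=4 B=4 C=3)
  5. pour(A -> B) -> (A=1 B=7 C=3)
  6. pour(B -> C) -> (A=1 B=0 C=10)
  7. pour(A -> B) -> (A=0 B=1 C=10)
  8. pour(C -> A) -> (A=4 B=1 C=6)
  9. pour(A -> B) -> (A=0 B=5 C=6)
  10. pour(C -> A) -> (A=4 B=5 C=2)
Target reached → yes.

Answer: yes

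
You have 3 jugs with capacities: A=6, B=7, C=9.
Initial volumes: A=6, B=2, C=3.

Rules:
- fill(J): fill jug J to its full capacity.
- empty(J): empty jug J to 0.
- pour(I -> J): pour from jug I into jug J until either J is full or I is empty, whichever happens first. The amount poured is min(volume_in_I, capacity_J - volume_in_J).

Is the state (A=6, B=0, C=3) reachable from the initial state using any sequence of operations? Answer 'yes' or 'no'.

Answer: yes

Derivation:
BFS from (A=6, B=2, C=3):
  1. empty(B) -> (A=6 B=0 C=3)
Target reached → yes.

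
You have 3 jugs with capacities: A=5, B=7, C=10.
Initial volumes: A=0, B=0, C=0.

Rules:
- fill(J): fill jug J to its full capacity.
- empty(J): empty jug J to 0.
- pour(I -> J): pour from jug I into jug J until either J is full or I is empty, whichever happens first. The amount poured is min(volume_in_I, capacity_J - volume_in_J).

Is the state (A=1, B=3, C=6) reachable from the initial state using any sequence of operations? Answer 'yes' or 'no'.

BFS explored all 312 reachable states.
Reachable set includes: (0,0,0), (0,0,1), (0,0,2), (0,0,3), (0,0,4), (0,0,5), (0,0,6), (0,0,7), (0,0,8), (0,0,9), (0,0,10), (0,1,0) ...
Target (A=1, B=3, C=6) not in reachable set → no.

Answer: no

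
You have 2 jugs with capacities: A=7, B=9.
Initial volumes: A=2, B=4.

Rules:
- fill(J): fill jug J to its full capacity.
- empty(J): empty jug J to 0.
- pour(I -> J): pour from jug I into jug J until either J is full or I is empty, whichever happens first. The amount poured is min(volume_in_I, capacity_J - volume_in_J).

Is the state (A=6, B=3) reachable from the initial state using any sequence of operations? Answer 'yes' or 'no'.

Answer: no

Derivation:
BFS explored all 33 reachable states.
Reachable set includes: (0,0), (0,1), (0,2), (0,3), (0,4), (0,5), (0,6), (0,7), (0,8), (0,9), (1,0), (1,9) ...
Target (A=6, B=3) not in reachable set → no.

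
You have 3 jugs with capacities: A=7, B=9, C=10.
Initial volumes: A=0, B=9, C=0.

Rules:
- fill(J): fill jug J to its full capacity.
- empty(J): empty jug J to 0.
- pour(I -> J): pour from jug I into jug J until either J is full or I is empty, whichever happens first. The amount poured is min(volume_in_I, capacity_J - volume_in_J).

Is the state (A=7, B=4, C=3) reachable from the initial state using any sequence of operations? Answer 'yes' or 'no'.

Answer: yes

Derivation:
BFS from (A=0, B=9, C=0):
  1. fill(A) -> (A=7 B=9 C=0)
  2. empty(B) -> (A=7 B=0 C=0)
  3. pour(A -> B) -> (A=0 B=7 C=0)
  4. fill(A) -> (A=7 B=7 C=0)
  5. pour(A -> C) -> (A=0 B=7 C=7)
  6. pour(B -> C) -> (A=0 B=4 C=10)
  7. pour(C -> A) -> (A=7 B=4 C=3)
Target reached → yes.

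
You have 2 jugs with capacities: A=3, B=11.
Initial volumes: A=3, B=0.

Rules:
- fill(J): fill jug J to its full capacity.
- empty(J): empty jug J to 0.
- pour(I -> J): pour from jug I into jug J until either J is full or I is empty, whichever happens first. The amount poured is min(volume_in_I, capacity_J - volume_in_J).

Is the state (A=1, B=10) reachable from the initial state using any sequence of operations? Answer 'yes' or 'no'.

Answer: no

Derivation:
BFS explored all 28 reachable states.
Reachable set includes: (0,0), (0,1), (0,2), (0,3), (0,4), (0,5), (0,6), (0,7), (0,8), (0,9), (0,10), (0,11) ...
Target (A=1, B=10) not in reachable set → no.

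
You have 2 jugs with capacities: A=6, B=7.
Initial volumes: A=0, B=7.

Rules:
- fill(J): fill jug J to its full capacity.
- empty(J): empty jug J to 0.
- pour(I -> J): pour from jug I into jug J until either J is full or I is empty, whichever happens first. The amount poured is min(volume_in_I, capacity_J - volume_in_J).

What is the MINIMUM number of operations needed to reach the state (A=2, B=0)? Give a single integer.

BFS from (A=0, B=7). One shortest path:
  1. pour(B -> A) -> (A=6 B=1)
  2. empty(A) -> (A=0 B=1)
  3. pour(B -> A) -> (A=1 B=0)
  4. fill(B) -> (A=1 B=7)
  5. pour(B -> A) -> (A=6 B=2)
  6. empty(A) -> (A=0 B=2)
  7. pour(B -> A) -> (A=2 B=0)
Reached target in 7 moves.

Answer: 7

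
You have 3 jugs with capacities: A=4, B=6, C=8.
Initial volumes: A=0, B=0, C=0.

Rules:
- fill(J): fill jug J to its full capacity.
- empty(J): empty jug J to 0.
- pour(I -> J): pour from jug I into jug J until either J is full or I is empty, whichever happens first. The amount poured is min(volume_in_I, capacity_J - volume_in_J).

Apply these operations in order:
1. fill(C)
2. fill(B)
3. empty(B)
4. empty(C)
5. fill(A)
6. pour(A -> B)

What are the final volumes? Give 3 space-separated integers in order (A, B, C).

Step 1: fill(C) -> (A=0 B=0 C=8)
Step 2: fill(B) -> (A=0 B=6 C=8)
Step 3: empty(B) -> (A=0 B=0 C=8)
Step 4: empty(C) -> (A=0 B=0 C=0)
Step 5: fill(A) -> (A=4 B=0 C=0)
Step 6: pour(A -> B) -> (A=0 B=4 C=0)

Answer: 0 4 0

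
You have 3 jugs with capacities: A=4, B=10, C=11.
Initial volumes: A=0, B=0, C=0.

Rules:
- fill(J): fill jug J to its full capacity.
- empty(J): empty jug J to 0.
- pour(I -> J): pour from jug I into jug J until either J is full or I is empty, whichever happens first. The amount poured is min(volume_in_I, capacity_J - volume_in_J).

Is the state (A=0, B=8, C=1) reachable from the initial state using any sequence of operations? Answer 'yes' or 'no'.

Answer: yes

Derivation:
BFS from (A=0, B=0, C=0):
  1. fill(A) -> (A=4 B=0 C=0)
  2. fill(C) -> (A=4 B=0 C=11)
  3. pour(C -> B) -> (A=4 B=10 C=1)
  4. empty(B) -> (A=4 B=0 C=1)
  5. pour(A -> B) -> (A=0 B=4 C=1)
  6. fill(A) -> (A=4 B=4 C=1)
  7. pour(A -> B) -> (A=0 B=8 C=1)
Target reached → yes.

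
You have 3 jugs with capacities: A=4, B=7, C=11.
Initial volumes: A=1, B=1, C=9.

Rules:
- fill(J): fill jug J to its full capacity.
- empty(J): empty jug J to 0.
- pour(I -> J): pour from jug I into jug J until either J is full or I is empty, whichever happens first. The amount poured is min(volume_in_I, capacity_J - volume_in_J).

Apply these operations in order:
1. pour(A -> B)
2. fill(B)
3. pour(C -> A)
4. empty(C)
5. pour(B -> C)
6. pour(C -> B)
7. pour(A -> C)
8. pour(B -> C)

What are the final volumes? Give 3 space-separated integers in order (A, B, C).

Answer: 0 0 11

Derivation:
Step 1: pour(A -> B) -> (A=0 B=2 C=9)
Step 2: fill(B) -> (A=0 B=7 C=9)
Step 3: pour(C -> A) -> (A=4 B=7 C=5)
Step 4: empty(C) -> (A=4 B=7 C=0)
Step 5: pour(B -> C) -> (A=4 B=0 C=7)
Step 6: pour(C -> B) -> (A=4 B=7 C=0)
Step 7: pour(A -> C) -> (A=0 B=7 C=4)
Step 8: pour(B -> C) -> (A=0 B=0 C=11)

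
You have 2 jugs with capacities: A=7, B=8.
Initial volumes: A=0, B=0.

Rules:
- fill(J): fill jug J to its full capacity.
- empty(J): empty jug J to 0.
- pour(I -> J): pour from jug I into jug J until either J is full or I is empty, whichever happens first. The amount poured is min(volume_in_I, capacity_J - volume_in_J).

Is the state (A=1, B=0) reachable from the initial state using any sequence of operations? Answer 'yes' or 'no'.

BFS from (A=0, B=0):
  1. fill(B) -> (A=0 B=8)
  2. pour(B -> A) -> (A=7 B=1)
  3. empty(A) -> (A=0 B=1)
  4. pour(B -> A) -> (A=1 B=0)
Target reached → yes.

Answer: yes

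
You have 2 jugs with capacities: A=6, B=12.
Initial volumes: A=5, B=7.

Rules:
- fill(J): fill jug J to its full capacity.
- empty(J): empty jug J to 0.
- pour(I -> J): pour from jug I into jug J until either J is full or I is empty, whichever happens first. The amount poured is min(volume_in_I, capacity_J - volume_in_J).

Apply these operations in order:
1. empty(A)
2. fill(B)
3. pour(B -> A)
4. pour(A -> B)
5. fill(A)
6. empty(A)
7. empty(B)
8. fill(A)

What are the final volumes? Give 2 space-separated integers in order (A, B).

Answer: 6 0

Derivation:
Step 1: empty(A) -> (A=0 B=7)
Step 2: fill(B) -> (A=0 B=12)
Step 3: pour(B -> A) -> (A=6 B=6)
Step 4: pour(A -> B) -> (A=0 B=12)
Step 5: fill(A) -> (A=6 B=12)
Step 6: empty(A) -> (A=0 B=12)
Step 7: empty(B) -> (A=0 B=0)
Step 8: fill(A) -> (A=6 B=0)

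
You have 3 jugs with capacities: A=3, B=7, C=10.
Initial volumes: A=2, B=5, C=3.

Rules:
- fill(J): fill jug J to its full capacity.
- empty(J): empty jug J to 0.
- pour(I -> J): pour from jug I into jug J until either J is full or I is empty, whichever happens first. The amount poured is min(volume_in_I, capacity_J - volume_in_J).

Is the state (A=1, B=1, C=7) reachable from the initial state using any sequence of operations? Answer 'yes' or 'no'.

BFS explored all 245 reachable states.
Reachable set includes: (0,0,0), (0,0,1), (0,0,2), (0,0,3), (0,0,4), (0,0,5), (0,0,6), (0,0,7), (0,0,8), (0,0,9), (0,0,10), (0,1,0) ...
Target (A=1, B=1, C=7) not in reachable set → no.

Answer: no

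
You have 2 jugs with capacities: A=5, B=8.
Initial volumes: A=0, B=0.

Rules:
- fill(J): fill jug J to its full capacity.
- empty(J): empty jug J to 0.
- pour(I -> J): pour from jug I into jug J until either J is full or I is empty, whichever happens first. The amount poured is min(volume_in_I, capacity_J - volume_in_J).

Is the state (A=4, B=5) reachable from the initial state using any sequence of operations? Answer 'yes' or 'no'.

Answer: no

Derivation:
BFS explored all 26 reachable states.
Reachable set includes: (0,0), (0,1), (0,2), (0,3), (0,4), (0,5), (0,6), (0,7), (0,8), (1,0), (1,8), (2,0) ...
Target (A=4, B=5) not in reachable set → no.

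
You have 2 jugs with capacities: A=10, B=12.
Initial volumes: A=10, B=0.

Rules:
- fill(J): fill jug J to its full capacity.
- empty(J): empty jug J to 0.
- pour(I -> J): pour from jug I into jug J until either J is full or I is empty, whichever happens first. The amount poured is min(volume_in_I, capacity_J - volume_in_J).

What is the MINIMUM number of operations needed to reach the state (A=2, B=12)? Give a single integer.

BFS from (A=10, B=0). One shortest path:
  1. empty(A) -> (A=0 B=0)
  2. fill(B) -> (A=0 B=12)
  3. pour(B -> A) -> (A=10 B=2)
  4. empty(A) -> (A=0 B=2)
  5. pour(B -> A) -> (A=2 B=0)
  6. fill(B) -> (A=2 B=12)
Reached target in 6 moves.

Answer: 6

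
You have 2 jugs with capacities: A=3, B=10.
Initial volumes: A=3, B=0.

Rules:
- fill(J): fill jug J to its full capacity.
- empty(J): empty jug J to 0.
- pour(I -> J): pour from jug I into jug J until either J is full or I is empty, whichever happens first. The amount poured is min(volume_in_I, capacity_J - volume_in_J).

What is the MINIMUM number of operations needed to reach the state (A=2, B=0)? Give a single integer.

BFS from (A=3, B=0). One shortest path:
  1. pour(A -> B) -> (A=0 B=3)
  2. fill(A) -> (A=3 B=3)
  3. pour(A -> B) -> (A=0 B=6)
  4. fill(A) -> (A=3 B=6)
  5. pour(A -> B) -> (A=0 B=9)
  6. fill(A) -> (A=3 B=9)
  7. pour(A -> B) -> (A=2 B=10)
  8. empty(B) -> (A=2 B=0)
Reached target in 8 moves.

Answer: 8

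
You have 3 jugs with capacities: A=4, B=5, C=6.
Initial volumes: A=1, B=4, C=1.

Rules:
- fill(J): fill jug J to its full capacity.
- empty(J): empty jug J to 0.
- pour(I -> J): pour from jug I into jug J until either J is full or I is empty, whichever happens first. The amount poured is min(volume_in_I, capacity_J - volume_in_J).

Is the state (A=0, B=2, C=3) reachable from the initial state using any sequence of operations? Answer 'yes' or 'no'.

Answer: yes

Derivation:
BFS from (A=1, B=4, C=1):
  1. fill(C) -> (A=1 B=4 C=6)
  2. pour(C -> A) -> (A=4 B=4 C=3)
  3. pour(A -> B) -> (A=3 B=5 C=3)
  4. pour(B -> C) -> (A=3 B=2 C=6)
  5. empty(C) -> (A=3 B=2 C=0)
  6. pour(A -> C) -> (A=0 B=2 C=3)
Target reached → yes.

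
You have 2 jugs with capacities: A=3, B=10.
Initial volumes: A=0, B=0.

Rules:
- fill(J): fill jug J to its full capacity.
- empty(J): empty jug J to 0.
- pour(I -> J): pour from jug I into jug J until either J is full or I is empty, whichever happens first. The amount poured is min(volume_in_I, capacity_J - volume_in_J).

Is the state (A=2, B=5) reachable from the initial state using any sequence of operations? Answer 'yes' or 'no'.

Answer: no

Derivation:
BFS explored all 26 reachable states.
Reachable set includes: (0,0), (0,1), (0,2), (0,3), (0,4), (0,5), (0,6), (0,7), (0,8), (0,9), (0,10), (1,0) ...
Target (A=2, B=5) not in reachable set → no.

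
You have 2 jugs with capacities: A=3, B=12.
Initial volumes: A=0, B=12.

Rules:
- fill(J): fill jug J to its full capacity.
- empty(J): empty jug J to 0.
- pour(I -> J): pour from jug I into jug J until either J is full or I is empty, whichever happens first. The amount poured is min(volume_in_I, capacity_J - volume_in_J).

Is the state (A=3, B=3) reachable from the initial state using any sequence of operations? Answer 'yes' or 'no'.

Answer: yes

Derivation:
BFS from (A=0, B=12):
  1. fill(A) -> (A=3 B=12)
  2. empty(B) -> (A=3 B=0)
  3. pour(A -> B) -> (A=0 B=3)
  4. fill(A) -> (A=3 B=3)
Target reached → yes.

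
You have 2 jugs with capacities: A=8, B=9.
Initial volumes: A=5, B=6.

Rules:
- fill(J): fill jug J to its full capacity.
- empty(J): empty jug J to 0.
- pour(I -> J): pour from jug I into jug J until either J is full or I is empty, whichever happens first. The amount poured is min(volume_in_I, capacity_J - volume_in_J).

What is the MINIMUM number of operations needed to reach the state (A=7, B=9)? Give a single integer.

BFS from (A=5, B=6). One shortest path:
  1. fill(A) -> (A=8 B=6)
  2. empty(B) -> (A=8 B=0)
  3. pour(A -> B) -> (A=0 B=8)
  4. fill(A) -> (A=8 B=8)
  5. pour(A -> B) -> (A=7 B=9)
Reached target in 5 moves.

Answer: 5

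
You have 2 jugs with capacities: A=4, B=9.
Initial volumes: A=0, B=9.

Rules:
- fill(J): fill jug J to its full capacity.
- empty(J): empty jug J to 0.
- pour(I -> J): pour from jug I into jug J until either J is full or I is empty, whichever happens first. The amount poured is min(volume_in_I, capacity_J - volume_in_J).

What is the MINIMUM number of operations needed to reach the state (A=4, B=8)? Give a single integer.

BFS from (A=0, B=9). One shortest path:
  1. fill(A) -> (A=4 B=9)
  2. empty(B) -> (A=4 B=0)
  3. pour(A -> B) -> (A=0 B=4)
  4. fill(A) -> (A=4 B=4)
  5. pour(A -> B) -> (A=0 B=8)
  6. fill(A) -> (A=4 B=8)
Reached target in 6 moves.

Answer: 6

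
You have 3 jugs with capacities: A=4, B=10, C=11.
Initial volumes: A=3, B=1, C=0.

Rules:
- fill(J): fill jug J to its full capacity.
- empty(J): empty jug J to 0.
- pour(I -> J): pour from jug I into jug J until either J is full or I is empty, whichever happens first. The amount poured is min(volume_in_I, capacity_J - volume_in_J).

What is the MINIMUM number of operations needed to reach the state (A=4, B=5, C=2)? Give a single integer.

Answer: 5

Derivation:
BFS from (A=3, B=1, C=0). One shortest path:
  1. fill(C) -> (A=3 B=1 C=11)
  2. pour(C -> B) -> (A=3 B=10 C=2)
  3. pour(B -> A) -> (A=4 B=9 C=2)
  4. empty(A) -> (A=0 B=9 C=2)
  5. pour(B -> A) -> (A=4 B=5 C=2)
Reached target in 5 moves.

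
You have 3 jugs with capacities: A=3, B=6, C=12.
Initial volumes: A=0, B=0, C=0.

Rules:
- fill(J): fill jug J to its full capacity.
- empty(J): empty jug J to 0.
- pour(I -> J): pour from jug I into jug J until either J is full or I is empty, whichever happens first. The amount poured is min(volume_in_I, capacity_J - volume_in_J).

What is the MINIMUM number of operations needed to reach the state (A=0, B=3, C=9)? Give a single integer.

Answer: 3

Derivation:
BFS from (A=0, B=0, C=0). One shortest path:
  1. fill(C) -> (A=0 B=0 C=12)
  2. pour(C -> A) -> (A=3 B=0 C=9)
  3. pour(A -> B) -> (A=0 B=3 C=9)
Reached target in 3 moves.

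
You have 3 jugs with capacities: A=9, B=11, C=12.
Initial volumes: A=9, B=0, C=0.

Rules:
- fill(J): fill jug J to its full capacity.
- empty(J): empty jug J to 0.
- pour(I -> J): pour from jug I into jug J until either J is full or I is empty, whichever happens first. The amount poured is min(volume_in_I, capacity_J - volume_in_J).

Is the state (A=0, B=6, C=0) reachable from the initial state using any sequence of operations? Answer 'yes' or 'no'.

BFS from (A=9, B=0, C=0):
  1. pour(A -> B) -> (A=0 B=9 C=0)
  2. fill(A) -> (A=9 B=9 C=0)
  3. pour(A -> C) -> (A=0 B=9 C=9)
  4. pour(B -> C) -> (A=0 B=6 C=12)
  5. empty(C) -> (A=0 B=6 C=0)
Target reached → yes.

Answer: yes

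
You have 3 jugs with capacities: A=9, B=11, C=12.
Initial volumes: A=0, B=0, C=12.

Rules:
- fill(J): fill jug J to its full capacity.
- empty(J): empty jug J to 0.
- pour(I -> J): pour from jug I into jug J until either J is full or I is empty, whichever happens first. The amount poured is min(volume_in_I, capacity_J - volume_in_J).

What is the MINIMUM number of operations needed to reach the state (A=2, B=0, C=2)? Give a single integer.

BFS from (A=0, B=0, C=12). One shortest path:
  1. pour(C -> B) -> (A=0 B=11 C=1)
  2. empty(B) -> (A=0 B=0 C=1)
  3. pour(C -> B) -> (A=0 B=1 C=0)
  4. fill(C) -> (A=0 B=1 C=12)
  5. pour(C -> B) -> (A=0 B=11 C=2)
  6. pour(B -> A) -> (A=9 B=2 C=2)
  7. empty(A) -> (A=0 B=2 C=2)
  8. pour(B -> A) -> (A=2 B=0 C=2)
Reached target in 8 moves.

Answer: 8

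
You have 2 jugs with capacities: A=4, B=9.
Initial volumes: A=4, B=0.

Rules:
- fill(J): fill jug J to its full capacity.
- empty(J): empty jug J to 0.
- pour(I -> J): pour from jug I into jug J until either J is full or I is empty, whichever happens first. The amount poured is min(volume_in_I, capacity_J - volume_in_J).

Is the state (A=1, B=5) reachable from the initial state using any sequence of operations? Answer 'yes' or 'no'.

Answer: no

Derivation:
BFS explored all 26 reachable states.
Reachable set includes: (0,0), (0,1), (0,2), (0,3), (0,4), (0,5), (0,6), (0,7), (0,8), (0,9), (1,0), (1,9) ...
Target (A=1, B=5) not in reachable set → no.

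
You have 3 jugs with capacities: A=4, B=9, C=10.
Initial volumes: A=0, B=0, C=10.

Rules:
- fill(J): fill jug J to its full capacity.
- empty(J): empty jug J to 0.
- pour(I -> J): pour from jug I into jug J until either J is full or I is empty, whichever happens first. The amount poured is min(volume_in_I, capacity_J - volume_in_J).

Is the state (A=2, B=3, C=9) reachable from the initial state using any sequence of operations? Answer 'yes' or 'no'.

BFS explored all 334 reachable states.
Reachable set includes: (0,0,0), (0,0,1), (0,0,2), (0,0,3), (0,0,4), (0,0,5), (0,0,6), (0,0,7), (0,0,8), (0,0,9), (0,0,10), (0,1,0) ...
Target (A=2, B=3, C=9) not in reachable set → no.

Answer: no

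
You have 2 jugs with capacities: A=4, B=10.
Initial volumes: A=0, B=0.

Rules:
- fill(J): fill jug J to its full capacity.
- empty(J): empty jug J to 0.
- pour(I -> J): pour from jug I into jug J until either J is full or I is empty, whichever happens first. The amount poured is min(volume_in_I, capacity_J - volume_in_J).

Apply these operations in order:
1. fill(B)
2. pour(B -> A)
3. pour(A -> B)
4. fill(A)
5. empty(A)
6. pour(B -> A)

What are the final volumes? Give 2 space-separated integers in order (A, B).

Step 1: fill(B) -> (A=0 B=10)
Step 2: pour(B -> A) -> (A=4 B=6)
Step 3: pour(A -> B) -> (A=0 B=10)
Step 4: fill(A) -> (A=4 B=10)
Step 5: empty(A) -> (A=0 B=10)
Step 6: pour(B -> A) -> (A=4 B=6)

Answer: 4 6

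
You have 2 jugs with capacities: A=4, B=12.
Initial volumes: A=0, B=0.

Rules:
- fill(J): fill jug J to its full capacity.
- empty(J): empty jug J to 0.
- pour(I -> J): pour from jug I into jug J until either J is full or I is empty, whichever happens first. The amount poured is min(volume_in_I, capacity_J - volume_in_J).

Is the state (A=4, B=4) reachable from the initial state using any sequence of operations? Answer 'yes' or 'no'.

BFS from (A=0, B=0):
  1. fill(A) -> (A=4 B=0)
  2. pour(A -> B) -> (A=0 B=4)
  3. fill(A) -> (A=4 B=4)
Target reached → yes.

Answer: yes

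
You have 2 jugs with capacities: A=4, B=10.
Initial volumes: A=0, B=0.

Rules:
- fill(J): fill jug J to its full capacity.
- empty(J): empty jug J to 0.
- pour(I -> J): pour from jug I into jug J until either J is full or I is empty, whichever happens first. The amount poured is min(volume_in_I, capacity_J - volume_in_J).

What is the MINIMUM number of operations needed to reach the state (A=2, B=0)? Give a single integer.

BFS from (A=0, B=0). One shortest path:
  1. fill(B) -> (A=0 B=10)
  2. pour(B -> A) -> (A=4 B=6)
  3. empty(A) -> (A=0 B=6)
  4. pour(B -> A) -> (A=4 B=2)
  5. empty(A) -> (A=0 B=2)
  6. pour(B -> A) -> (A=2 B=0)
Reached target in 6 moves.

Answer: 6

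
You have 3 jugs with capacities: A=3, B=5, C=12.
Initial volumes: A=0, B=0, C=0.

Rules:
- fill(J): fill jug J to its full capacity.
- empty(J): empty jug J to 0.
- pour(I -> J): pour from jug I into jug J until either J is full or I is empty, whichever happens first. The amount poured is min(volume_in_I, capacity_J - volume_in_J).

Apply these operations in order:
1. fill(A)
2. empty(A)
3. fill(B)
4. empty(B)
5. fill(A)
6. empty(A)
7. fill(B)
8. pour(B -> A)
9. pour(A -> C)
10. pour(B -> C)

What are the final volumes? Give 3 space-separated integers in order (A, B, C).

Step 1: fill(A) -> (A=3 B=0 C=0)
Step 2: empty(A) -> (A=0 B=0 C=0)
Step 3: fill(B) -> (A=0 B=5 C=0)
Step 4: empty(B) -> (A=0 B=0 C=0)
Step 5: fill(A) -> (A=3 B=0 C=0)
Step 6: empty(A) -> (A=0 B=0 C=0)
Step 7: fill(B) -> (A=0 B=5 C=0)
Step 8: pour(B -> A) -> (A=3 B=2 C=0)
Step 9: pour(A -> C) -> (A=0 B=2 C=3)
Step 10: pour(B -> C) -> (A=0 B=0 C=5)

Answer: 0 0 5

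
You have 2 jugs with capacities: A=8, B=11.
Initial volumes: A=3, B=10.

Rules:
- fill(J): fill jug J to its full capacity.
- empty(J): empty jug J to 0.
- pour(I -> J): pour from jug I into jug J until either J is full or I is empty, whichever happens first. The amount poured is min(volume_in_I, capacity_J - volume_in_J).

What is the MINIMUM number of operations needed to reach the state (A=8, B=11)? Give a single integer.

BFS from (A=3, B=10). One shortest path:
  1. fill(A) -> (A=8 B=10)
  2. fill(B) -> (A=8 B=11)
Reached target in 2 moves.

Answer: 2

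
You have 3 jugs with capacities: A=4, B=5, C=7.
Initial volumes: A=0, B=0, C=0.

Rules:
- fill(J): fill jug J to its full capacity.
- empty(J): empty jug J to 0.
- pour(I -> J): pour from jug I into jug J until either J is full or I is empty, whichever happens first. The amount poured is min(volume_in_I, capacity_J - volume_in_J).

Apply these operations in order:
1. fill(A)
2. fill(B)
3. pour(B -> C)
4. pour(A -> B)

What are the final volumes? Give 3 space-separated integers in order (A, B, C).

Step 1: fill(A) -> (A=4 B=0 C=0)
Step 2: fill(B) -> (A=4 B=5 C=0)
Step 3: pour(B -> C) -> (A=4 B=0 C=5)
Step 4: pour(A -> B) -> (A=0 B=4 C=5)

Answer: 0 4 5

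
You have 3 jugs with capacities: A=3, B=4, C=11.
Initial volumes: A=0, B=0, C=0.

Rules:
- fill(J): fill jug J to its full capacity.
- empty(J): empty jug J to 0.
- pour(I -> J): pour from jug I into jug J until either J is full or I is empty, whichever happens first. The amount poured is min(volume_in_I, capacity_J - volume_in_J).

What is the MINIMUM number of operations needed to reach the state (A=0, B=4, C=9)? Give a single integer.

BFS from (A=0, B=0, C=0). One shortest path:
  1. fill(A) -> (A=3 B=0 C=0)
  2. fill(B) -> (A=3 B=4 C=0)
  3. pour(A -> C) -> (A=0 B=4 C=3)
  4. fill(A) -> (A=3 B=4 C=3)
  5. pour(A -> C) -> (A=0 B=4 C=6)
  6. fill(A) -> (A=3 B=4 C=6)
  7. pour(A -> C) -> (A=0 B=4 C=9)
Reached target in 7 moves.

Answer: 7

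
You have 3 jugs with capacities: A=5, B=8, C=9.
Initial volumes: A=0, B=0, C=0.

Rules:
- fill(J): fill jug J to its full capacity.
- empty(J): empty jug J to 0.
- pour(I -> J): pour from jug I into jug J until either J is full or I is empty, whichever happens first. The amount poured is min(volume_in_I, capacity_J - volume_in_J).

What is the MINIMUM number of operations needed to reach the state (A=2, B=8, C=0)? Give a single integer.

BFS from (A=0, B=0, C=0). One shortest path:
  1. fill(A) -> (A=5 B=0 C=0)
  2. pour(A -> B) -> (A=0 B=5 C=0)
  3. fill(A) -> (A=5 B=5 C=0)
  4. pour(A -> B) -> (A=2 B=8 C=0)
Reached target in 4 moves.

Answer: 4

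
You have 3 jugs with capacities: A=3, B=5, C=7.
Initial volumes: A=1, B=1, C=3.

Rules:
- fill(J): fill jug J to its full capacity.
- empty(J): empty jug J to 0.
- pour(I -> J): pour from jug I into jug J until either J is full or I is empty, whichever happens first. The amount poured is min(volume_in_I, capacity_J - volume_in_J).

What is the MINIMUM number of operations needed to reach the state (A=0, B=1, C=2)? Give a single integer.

BFS from (A=1, B=1, C=3). One shortest path:
  1. empty(B) -> (A=1 B=0 C=3)
  2. fill(C) -> (A=1 B=0 C=7)
  3. pour(C -> B) -> (A=1 B=5 C=2)
  4. empty(B) -> (A=1 B=0 C=2)
  5. pour(A -> B) -> (A=0 B=1 C=2)
Reached target in 5 moves.

Answer: 5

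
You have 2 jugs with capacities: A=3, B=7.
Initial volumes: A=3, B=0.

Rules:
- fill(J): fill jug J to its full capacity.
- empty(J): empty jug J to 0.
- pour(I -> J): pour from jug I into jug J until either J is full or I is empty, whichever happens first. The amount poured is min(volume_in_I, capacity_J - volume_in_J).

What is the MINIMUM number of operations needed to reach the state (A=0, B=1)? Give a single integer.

BFS from (A=3, B=0). One shortest path:
  1. empty(A) -> (A=0 B=0)
  2. fill(B) -> (A=0 B=7)
  3. pour(B -> A) -> (A=3 B=4)
  4. empty(A) -> (A=0 B=4)
  5. pour(B -> A) -> (A=3 B=1)
  6. empty(A) -> (A=0 B=1)
Reached target in 6 moves.

Answer: 6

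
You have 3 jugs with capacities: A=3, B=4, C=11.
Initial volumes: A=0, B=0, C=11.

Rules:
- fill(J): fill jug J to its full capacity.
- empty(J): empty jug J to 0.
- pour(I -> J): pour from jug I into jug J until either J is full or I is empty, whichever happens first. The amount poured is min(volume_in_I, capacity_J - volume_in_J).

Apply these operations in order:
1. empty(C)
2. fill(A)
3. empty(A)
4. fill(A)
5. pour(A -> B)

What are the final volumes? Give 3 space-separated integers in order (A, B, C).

Answer: 0 3 0

Derivation:
Step 1: empty(C) -> (A=0 B=0 C=0)
Step 2: fill(A) -> (A=3 B=0 C=0)
Step 3: empty(A) -> (A=0 B=0 C=0)
Step 4: fill(A) -> (A=3 B=0 C=0)
Step 5: pour(A -> B) -> (A=0 B=3 C=0)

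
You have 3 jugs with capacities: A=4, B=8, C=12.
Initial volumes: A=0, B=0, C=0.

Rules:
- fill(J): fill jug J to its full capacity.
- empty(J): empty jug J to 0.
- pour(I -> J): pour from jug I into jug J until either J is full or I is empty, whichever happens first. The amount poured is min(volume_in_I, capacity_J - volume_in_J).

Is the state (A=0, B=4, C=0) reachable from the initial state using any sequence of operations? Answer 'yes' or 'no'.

Answer: yes

Derivation:
BFS from (A=0, B=0, C=0):
  1. fill(A) -> (A=4 B=0 C=0)
  2. pour(A -> B) -> (A=0 B=4 C=0)
Target reached → yes.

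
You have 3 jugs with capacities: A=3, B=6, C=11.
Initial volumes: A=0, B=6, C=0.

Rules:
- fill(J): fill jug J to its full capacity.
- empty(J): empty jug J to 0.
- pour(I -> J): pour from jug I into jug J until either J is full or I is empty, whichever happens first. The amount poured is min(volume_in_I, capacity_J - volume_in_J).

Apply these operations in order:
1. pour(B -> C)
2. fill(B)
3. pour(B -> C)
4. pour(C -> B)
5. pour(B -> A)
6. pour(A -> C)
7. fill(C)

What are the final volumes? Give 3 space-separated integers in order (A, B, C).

Step 1: pour(B -> C) -> (A=0 B=0 C=6)
Step 2: fill(B) -> (A=0 B=6 C=6)
Step 3: pour(B -> C) -> (A=0 B=1 C=11)
Step 4: pour(C -> B) -> (A=0 B=6 C=6)
Step 5: pour(B -> A) -> (A=3 B=3 C=6)
Step 6: pour(A -> C) -> (A=0 B=3 C=9)
Step 7: fill(C) -> (A=0 B=3 C=11)

Answer: 0 3 11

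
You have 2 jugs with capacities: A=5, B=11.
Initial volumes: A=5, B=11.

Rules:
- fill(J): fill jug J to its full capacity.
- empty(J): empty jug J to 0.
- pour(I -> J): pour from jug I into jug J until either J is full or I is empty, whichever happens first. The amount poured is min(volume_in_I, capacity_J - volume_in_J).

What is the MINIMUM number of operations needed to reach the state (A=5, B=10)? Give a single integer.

BFS from (A=5, B=11). One shortest path:
  1. empty(B) -> (A=5 B=0)
  2. pour(A -> B) -> (A=0 B=5)
  3. fill(A) -> (A=5 B=5)
  4. pour(A -> B) -> (A=0 B=10)
  5. fill(A) -> (A=5 B=10)
Reached target in 5 moves.

Answer: 5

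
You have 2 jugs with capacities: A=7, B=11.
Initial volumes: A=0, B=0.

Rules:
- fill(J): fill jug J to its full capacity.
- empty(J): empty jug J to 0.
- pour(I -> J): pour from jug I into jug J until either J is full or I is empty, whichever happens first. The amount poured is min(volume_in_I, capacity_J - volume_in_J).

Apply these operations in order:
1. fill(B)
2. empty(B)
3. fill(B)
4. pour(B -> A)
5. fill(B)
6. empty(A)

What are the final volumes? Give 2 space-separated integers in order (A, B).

Answer: 0 11

Derivation:
Step 1: fill(B) -> (A=0 B=11)
Step 2: empty(B) -> (A=0 B=0)
Step 3: fill(B) -> (A=0 B=11)
Step 4: pour(B -> A) -> (A=7 B=4)
Step 5: fill(B) -> (A=7 B=11)
Step 6: empty(A) -> (A=0 B=11)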